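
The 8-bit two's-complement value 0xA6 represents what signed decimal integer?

-90

pattern = 10100110 (MSB is 1 ⇒ negative)
Invert: 01011001, add 1 → 01011010 = 90, so the value is -90.
(Equivalently: 166 - 2^8 = 166 - 256 = -90.)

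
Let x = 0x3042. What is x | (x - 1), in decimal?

x = 11000001000010 = 12354
x - 1 = 11000001000001
OR    = 11000001000011 = 12355
(x | (x - 1) sets all bits below the lowest set bit.)

12355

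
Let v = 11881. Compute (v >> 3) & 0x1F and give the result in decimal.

13

v = 10111001101001
Shift right by 3: 10111001101
Mask low 5 bits: 01101 = 13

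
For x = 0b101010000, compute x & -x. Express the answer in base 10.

x = 101010000 = 336
-x (two's complement) = …010110000
AND   = 000010000 = 16
(x & -x isolates the lowest set bit of x.)

16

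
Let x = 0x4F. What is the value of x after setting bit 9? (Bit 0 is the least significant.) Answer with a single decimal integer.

591

x = 000001001111
bit 9 is currently 0; set it via x | (1 << 9) = x | 512
→ 001001001111 = 591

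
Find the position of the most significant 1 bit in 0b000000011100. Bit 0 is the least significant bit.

4

0b000000011100 = 11100
The topmost 1 is at position 4 (since 2^4 = 16 ≤ 28 < 32).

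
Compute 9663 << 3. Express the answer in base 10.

9663 = 00010010110111111
shift left by 3 → 10010110111111000 = 77304
(equivalently, 9663 × 2^3 = 9663 × 8)

77304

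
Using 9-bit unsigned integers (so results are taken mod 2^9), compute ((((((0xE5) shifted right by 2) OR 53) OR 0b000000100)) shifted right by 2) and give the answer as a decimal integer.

0xE5 = 011100101
→ shifted right by 2 → 000111001 = 57
53 = 000110101
→ OR → 000111101 = 61
0b000000100 = 000000100
→ OR → 000111101 = 61
→ shifted right by 2 → 000001111 = 15

15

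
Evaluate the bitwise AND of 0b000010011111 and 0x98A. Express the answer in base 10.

a = 000010011111
0x98A = 100110001010
AND → 000010001010 = 138

138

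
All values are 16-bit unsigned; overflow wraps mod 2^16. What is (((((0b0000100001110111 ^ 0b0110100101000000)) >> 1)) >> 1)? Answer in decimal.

6221

0b0000100001110111 = 0000100001110111
0b0110100101000000 = 0110100101000000
→ ^ → 0110000100110111 = 24887
→ >> 1 → 0011000010011011 = 12443
→ >> 1 → 0001100001001101 = 6221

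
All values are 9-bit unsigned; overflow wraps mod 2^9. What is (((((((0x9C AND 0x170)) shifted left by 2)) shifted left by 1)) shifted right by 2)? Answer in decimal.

0x9C = 010011100
0x170 = 101110000
→ AND → 000010000 = 16
→ shifted left by 2 (mod 2^9) → 001000000 = 64
→ shifted left by 1 (mod 2^9) → 010000000 = 128
→ shifted right by 2 → 000100000 = 32

32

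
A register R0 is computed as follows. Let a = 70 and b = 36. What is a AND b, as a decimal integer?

4

70 = 1000110
36 = 0100100
AND → 0000100 = 4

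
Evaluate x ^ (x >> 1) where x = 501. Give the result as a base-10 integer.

x = 111110101 = 501
x>>1 = 011111010
XOR  = 100001111 = 271
(x ^ (x >> 1) gives the standard binary-reflected Gray code of x.)

271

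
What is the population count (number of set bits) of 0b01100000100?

n = 1100000100
Count the 1s: 1 + 1 + 1 = 3

3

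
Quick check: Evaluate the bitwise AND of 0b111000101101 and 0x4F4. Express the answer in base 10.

1060

a = 111000101101
0x4F4 = 010011110100
AND → 010000100100 = 1060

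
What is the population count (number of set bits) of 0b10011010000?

4

n = 10011010000
Count the 1s: 1 + 1 + 1 + 1 = 4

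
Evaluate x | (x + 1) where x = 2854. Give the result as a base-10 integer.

2855

x = 101100100110 = 2854
x + 1 = 101100100111
OR    = 101100100111 = 2855
(x | (x + 1) sets the lowest cleared bit.)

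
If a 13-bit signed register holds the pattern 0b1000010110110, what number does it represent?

-3914

pattern = 1000010110110 (MSB is 1 ⇒ negative)
Invert: 0111101001001, add 1 → 0111101001010 = 3914, so the value is -3914.
(Equivalently: 4278 - 2^13 = 4278 - 8192 = -3914.)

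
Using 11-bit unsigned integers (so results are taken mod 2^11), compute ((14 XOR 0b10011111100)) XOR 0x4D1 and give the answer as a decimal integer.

14 = 00000001110
0b10011111100 = 10011111100
→ XOR → 10011110010 = 1266
0x4D1 = 10011010001
→ XOR → 00000100011 = 35

35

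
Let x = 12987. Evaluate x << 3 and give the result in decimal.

103896

12987 = 00011001010111011
shift left by 3 → 11001010111011000 = 103896
(equivalently, 12987 × 2^3 = 12987 × 8)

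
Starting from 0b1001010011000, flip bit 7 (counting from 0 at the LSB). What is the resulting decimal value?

4632

x = 1001010011000
bit 7 is currently 1; toggle it via x ^ (1 << 7) = x ^ 128
→ 1001000011000 = 4632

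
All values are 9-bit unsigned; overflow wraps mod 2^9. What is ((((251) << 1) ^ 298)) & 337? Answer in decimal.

80

251 = 011111011
→ << 1 (mod 2^9) → 111110110 = 502
298 = 100101010
→ ^ → 011011100 = 220
337 = 101010001
→ & → 001010000 = 80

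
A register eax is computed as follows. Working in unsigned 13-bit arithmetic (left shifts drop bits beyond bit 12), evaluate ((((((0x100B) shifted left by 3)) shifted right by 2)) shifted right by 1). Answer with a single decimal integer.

11

0x100B = 1000000001011
→ shifted left by 3 (mod 2^13) → 0000001011000 = 88
→ shifted right by 2 → 0000000010110 = 22
→ shifted right by 1 → 0000000001011 = 11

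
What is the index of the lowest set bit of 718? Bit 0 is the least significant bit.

1

718 = 1011001110
Trailing zeros: 1, so the lowest set bit is bit 1 (value 2).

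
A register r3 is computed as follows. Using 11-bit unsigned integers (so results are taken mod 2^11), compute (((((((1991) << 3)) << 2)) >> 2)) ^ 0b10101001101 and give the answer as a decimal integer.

1397

1991 = 11111000111
→ << 3 (mod 2^11) → 11000111000 = 1592
→ << 2 (mod 2^11) → 00011100000 = 224
→ >> 2 → 00000111000 = 56
0b10101001101 = 10101001101
→ ^ → 10101110101 = 1397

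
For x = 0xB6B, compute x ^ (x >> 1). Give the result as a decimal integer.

x = 101101101011 = 2923
x>>1 = 010110110101
XOR  = 111011011110 = 3806
(x ^ (x >> 1) gives the standard binary-reflected Gray code of x.)

3806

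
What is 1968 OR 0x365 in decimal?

1968 = 11110110000
0x365 = 01101100101
 OR → 11111110101 = 2037

2037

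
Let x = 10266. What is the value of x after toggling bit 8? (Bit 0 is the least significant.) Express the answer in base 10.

x = 10100000011010
bit 8 is currently 0; toggle it via x ^ (1 << 8) = x ^ 256
→ 10100100011010 = 10522

10522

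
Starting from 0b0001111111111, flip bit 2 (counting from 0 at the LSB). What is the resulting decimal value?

1019

x = 0001111111111
bit 2 is currently 1; toggle it via x ^ (1 << 2) = x ^ 4
→ 0001111111011 = 1019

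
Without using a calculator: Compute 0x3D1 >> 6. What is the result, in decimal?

15

0x3D1 = 1111010001
shift right by 6 → 0000001111 = 15
(equivalently, floor(977 / 64))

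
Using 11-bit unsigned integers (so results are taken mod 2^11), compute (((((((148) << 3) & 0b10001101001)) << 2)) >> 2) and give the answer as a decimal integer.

32

148 = 00010010100
→ << 3 (mod 2^11) → 10010100000 = 1184
0b10001101001 = 10001101001
→ & → 10000100000 = 1056
→ << 2 (mod 2^11) → 00010000000 = 128
→ >> 2 → 00000100000 = 32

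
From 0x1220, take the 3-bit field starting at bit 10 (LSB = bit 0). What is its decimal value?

v = 1001000100000
Shift right by 10: 100
Mask low 3 bits: 100 = 4

4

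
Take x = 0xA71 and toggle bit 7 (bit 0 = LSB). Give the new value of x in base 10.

2801

x = 0101001110001
bit 7 is currently 0; toggle it via x ^ (1 << 7) = x ^ 128
→ 0101011110001 = 2801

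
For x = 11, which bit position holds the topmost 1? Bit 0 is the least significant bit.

3

11 = 1011
The topmost 1 is at position 3 (since 2^3 = 8 ≤ 11 < 16).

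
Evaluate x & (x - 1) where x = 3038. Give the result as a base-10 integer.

x = 101111011110 = 3038
x - 1 = 101111011101
AND   = 101111011100 = 3036
(x & (x - 1) clears the lowest set bit of x.)

3036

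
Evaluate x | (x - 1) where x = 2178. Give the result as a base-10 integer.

2179

x = 100010000010 = 2178
x - 1 = 100010000001
OR    = 100010000011 = 2179
(x | (x - 1) sets all bits below the lowest set bit.)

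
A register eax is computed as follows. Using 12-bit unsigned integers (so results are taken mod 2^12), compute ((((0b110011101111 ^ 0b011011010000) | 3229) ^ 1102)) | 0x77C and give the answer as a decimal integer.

4093

0b110011101111 = 110011101111
0b011011010000 = 011011010000
→ ^ → 101000111111 = 2623
3229 = 110010011101
→ | → 111010111111 = 3775
1102 = 010001001110
→ ^ → 101011110001 = 2801
0x77C = 011101111100
→ | → 111111111101 = 4093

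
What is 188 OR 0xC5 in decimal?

253

188 = 10111100
0xC5 = 11000101
 OR → 11111101 = 253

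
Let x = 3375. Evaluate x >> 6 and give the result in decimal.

3375 = 110100101111
shift right by 6 → 000000110100 = 52
(equivalently, floor(3375 / 64))

52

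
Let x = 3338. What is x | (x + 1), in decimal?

x = 110100001010 = 3338
x + 1 = 110100001011
OR    = 110100001011 = 3339
(x | (x + 1) sets the lowest cleared bit.)

3339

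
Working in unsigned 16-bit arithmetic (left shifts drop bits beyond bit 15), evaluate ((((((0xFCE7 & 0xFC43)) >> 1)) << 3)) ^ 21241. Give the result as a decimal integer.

41969

0xFCE7 = 1111110011100111
0xFC43 = 1111110001000011
→ & → 1111110001000011 = 64579
→ >> 1 → 0111111000100001 = 32289
→ << 3 (mod 2^16) → 1111000100001000 = 61704
21241 = 0101001011111001
→ ^ → 1010001111110001 = 41969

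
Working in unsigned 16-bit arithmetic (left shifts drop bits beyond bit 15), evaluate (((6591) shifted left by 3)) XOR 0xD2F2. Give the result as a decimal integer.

6591 = 0001100110111111
→ shifted left by 3 (mod 2^16) → 1100110111111000 = 52728
0xD2F2 = 1101001011110010
→ XOR → 0001111100001010 = 7946

7946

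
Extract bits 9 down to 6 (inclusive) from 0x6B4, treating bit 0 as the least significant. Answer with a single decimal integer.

v = 0011010110100
Shift right by 6: 0011010
Mask low 4 bits: 1010 = 10

10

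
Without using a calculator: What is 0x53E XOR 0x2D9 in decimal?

0x53E = 10100111110
0x2D9 = 01011011001
XOR → 11111100111 = 2023

2023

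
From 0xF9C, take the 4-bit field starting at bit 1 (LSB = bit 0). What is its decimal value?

14

v = 111110011100
Shift right by 1: 11111001110
Mask low 4 bits: 1110 = 14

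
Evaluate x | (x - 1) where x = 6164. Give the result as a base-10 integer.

x = 1100000010100 = 6164
x - 1 = 1100000010011
OR    = 1100000010111 = 6167
(x | (x - 1) sets all bits below the lowest set bit.)

6167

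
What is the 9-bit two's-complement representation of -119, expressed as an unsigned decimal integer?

393

119 in 9 bits: 001110111
Invert: 110001000
Add 1:  110001001 = 393
(Check: 2^9 - 119 = 512 - 119 = 393.)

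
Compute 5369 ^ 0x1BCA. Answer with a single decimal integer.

3891

5369 = 1010011111001
0x1BCA = 1101111001010
XOR → 0111100110011 = 3891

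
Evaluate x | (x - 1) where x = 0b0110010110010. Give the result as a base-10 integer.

x = 110010110010 = 3250
x - 1 = 110010110001
OR    = 110010110011 = 3251
(x | (x - 1) sets all bits below the lowest set bit.)

3251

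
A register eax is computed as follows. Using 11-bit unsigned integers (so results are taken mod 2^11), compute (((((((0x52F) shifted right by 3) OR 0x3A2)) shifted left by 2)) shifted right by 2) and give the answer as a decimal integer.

0x52F = 10100101111
→ shifted right by 3 → 00010100101 = 165
0x3A2 = 01110100010
→ OR → 01110100111 = 935
→ shifted left by 2 (mod 2^11) → 11010011100 = 1692
→ shifted right by 2 → 00110100111 = 423

423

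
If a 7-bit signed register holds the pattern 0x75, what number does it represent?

-11

pattern = 1110101 (MSB is 1 ⇒ negative)
Invert: 0001010, add 1 → 0001011 = 11, so the value is -11.
(Equivalently: 117 - 2^7 = 117 - 128 = -11.)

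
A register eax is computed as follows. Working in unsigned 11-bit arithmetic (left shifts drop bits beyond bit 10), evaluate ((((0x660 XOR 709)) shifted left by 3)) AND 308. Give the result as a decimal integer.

0x660 = 11001100000
709 = 01011000101
→ XOR → 10010100101 = 1189
→ shifted left by 3 (mod 2^11) → 10100101000 = 1320
308 = 00100110100
→ AND → 00100100000 = 288

288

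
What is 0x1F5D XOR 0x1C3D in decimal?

864

0x1F5D = 1111101011101
0x1C3D = 1110000111101
XOR → 0001101100000 = 864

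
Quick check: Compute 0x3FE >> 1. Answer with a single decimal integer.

0x3FE = 1111111110
shift right by 1 → 0111111111 = 511
(equivalently, floor(1022 / 2))

511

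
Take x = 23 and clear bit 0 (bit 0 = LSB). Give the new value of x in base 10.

x = 0000010111
bit 0 is currently 1; clear it via x & ~(1 << 0) = x & ~1
→ 0000010110 = 22

22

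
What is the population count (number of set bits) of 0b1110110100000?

n = 1110110100000
Count the 1s: 1 + 1 + 1 + 1 + 1 + 1 = 6

6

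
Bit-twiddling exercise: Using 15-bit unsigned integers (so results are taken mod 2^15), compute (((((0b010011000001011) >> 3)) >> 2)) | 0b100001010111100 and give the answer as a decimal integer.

17340

0b010011000001011 = 010011000001011
→ >> 3 → 000010011000001 = 1217
→ >> 2 → 000000100110000 = 304
0b100001010111100 = 100001010111100
→ | → 100001110111100 = 17340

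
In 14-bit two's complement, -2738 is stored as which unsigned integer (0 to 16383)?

2738 in 14 bits: 00101010110010
Invert: 11010101001101
Add 1:  11010101001110 = 13646
(Check: 2^14 - 2738 = 16384 - 2738 = 13646.)

13646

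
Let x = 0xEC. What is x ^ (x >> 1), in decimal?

x = 11101100 = 236
x>>1 = 01110110
XOR  = 10011010 = 154
(x ^ (x >> 1) gives the standard binary-reflected Gray code of x.)

154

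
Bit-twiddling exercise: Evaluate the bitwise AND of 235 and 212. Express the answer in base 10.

235 = 11101011
212 = 11010100
AND → 11000000 = 192

192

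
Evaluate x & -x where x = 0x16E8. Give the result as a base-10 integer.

x = 1011011101000 = 5864
-x (two's complement) = …0100100011000
AND   = 0000000001000 = 8
(x & -x isolates the lowest set bit of x.)

8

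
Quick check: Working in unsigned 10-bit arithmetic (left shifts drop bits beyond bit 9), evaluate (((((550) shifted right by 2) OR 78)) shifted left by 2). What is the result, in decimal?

828

550 = 1000100110
→ shifted right by 2 → 0010001001 = 137
78 = 0001001110
→ OR → 0011001111 = 207
→ shifted left by 2 (mod 2^10) → 1100111100 = 828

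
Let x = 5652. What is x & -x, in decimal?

4

x = 1011000010100 = 5652
-x (two's complement) = …0100111101100
AND   = 0000000000100 = 4
(x & -x isolates the lowest set bit of x.)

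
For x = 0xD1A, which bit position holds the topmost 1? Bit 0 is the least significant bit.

11

0xD1A = 110100011010
The topmost 1 is at position 11 (since 2^11 = 2048 ≤ 3354 < 4096).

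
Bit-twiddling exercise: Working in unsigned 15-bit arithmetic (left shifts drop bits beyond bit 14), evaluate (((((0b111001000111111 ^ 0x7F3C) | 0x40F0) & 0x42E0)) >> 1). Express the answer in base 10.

0b111001000111111 = 111001000111111
0x7F3C = 111111100111100
→ ^ → 000110100000011 = 3331
0x40F0 = 100000011110000
→ | → 100110111110011 = 19955
0x42E0 = 100001011100000
→ & → 100000011100000 = 16608
→ >> 1 → 010000001110000 = 8304

8304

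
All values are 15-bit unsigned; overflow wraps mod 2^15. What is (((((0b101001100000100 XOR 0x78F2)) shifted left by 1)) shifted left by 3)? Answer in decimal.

0b101001100000100 = 101001100000100
0x78F2 = 111100011110010
→ XOR → 010101111110110 = 11254
→ shifted left by 1 (mod 2^15) → 101011111101100 = 22508
→ shifted left by 3 (mod 2^15) → 011111101100000 = 16224

16224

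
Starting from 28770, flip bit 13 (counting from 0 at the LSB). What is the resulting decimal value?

x = 111000001100010
bit 13 is currently 1; toggle it via x ^ (1 << 13) = x ^ 8192
→ 101000001100010 = 20578

20578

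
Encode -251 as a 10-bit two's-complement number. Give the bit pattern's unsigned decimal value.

251 in 10 bits: 0011111011
Invert: 1100000100
Add 1:  1100000101 = 773
(Check: 2^10 - 251 = 1024 - 251 = 773.)

773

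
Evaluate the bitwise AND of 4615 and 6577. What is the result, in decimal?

4097

4615 = 1001000000111
6577 = 1100110110001
AND → 1000000000001 = 4097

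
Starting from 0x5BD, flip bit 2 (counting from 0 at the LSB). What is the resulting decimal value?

1465

x = 10110111101
bit 2 is currently 1; toggle it via x ^ (1 << 2) = x ^ 4
→ 10110111001 = 1465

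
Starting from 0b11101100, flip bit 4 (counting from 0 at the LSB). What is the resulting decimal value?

252

x = 11101100
bit 4 is currently 0; toggle it via x ^ (1 << 4) = x ^ 16
→ 11111100 = 252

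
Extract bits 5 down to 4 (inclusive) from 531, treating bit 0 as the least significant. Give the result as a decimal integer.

v = 1000010011
Shift right by 4: 100001
Mask low 2 bits: 01 = 1

1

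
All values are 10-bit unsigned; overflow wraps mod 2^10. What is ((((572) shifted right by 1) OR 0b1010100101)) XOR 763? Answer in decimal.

324

572 = 1000111100
→ shifted right by 1 → 0100011110 = 286
0b1010100101 = 1010100101
→ OR → 1110111111 = 959
763 = 1011111011
→ XOR → 0101000100 = 324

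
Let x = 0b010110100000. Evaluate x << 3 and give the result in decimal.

x = 00010110100000
shift left by 3 → 10110100000000 = 11520
(equivalently, 1440 × 2^3 = 1440 × 8)

11520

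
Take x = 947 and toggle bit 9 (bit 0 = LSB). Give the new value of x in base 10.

x = 1110110011
bit 9 is currently 1; toggle it via x ^ (1 << 9) = x ^ 512
→ 0110110011 = 435

435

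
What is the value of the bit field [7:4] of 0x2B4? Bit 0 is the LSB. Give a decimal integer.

v = 01010110100
Shift right by 4: 0101011
Mask low 4 bits: 1011 = 11

11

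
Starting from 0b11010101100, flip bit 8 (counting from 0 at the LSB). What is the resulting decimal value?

1964

x = 11010101100
bit 8 is currently 0; toggle it via x ^ (1 << 8) = x ^ 256
→ 11110101100 = 1964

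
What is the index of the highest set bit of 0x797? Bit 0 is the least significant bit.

0x797 = 11110010111
The topmost 1 is at position 10 (since 2^10 = 1024 ≤ 1943 < 2048).

10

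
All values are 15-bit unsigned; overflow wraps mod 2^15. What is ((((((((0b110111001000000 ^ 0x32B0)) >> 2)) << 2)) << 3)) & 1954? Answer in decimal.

1920

0b110111001000000 = 110111001000000
0x32B0 = 011001010110000
→ ^ → 101110011110000 = 23792
→ >> 2 → 001011100111100 = 5948
→ << 2 (mod 2^15) → 101110011110000 = 23792
→ << 3 (mod 2^15) → 110011110000000 = 26496
1954 = 000011110100010
→ & → 000011110000000 = 1920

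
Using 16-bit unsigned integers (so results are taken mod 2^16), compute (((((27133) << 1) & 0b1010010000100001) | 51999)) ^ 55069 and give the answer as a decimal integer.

7202

27133 = 0110100111111101
→ << 1 (mod 2^16) → 1101001111111010 = 54266
0b1010010000100001 = 1010010000100001
→ & → 1000000000100000 = 32800
51999 = 1100101100011111
→ | → 1100101100111111 = 52031
55069 = 1101011100011101
→ ^ → 0001110000100010 = 7202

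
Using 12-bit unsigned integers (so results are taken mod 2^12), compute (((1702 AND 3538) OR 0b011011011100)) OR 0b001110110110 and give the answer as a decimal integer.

2046

1702 = 011010100110
3538 = 110111010010
→ AND → 010010000010 = 1154
0b011011011100 = 011011011100
→ OR → 011011011110 = 1758
0b001110110110 = 001110110110
→ OR → 011111111110 = 2046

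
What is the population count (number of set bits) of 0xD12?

0xD12 = 110100010010
Count the 1s: 1 + 1 + 1 + 1 + 1 = 5

5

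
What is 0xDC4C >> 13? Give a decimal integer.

6

0xDC4C = 1101110001001100
shift right by 13 → 0000000000000110 = 6
(equivalently, floor(56396 / 8192))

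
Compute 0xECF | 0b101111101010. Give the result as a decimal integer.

4079

0xECF = 111011001111
b = 101111101010
 OR → 111111101111 = 4079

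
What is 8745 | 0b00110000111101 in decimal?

8745 = 10001000101001
b = 00110000111101
 OR → 10111000111101 = 11837

11837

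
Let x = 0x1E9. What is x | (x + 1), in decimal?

491

x = 111101001 = 489
x + 1 = 111101010
OR    = 111101011 = 491
(x | (x + 1) sets the lowest cleared bit.)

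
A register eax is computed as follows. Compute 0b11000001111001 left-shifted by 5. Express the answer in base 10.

x = 0000011000001111001
shift left by 5 → 1100000111100100000 = 397088
(equivalently, 12409 × 2^5 = 12409 × 32)

397088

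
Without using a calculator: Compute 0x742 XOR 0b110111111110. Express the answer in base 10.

0x742 = 011101000010
b = 110111111110
XOR → 101010111100 = 2748

2748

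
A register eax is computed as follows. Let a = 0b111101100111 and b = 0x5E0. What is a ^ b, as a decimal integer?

a = 111101100111
0x5E0 = 010111100000
XOR → 101010000111 = 2695

2695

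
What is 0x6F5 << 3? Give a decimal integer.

14248

0x6F5 = 00011011110101
shift left by 3 → 11011110101000 = 14248
(equivalently, 1781 × 2^3 = 1781 × 8)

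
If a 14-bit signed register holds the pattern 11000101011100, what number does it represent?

-3748

pattern = 11000101011100 (MSB is 1 ⇒ negative)
Invert: 00111010100011, add 1 → 00111010100100 = 3748, so the value is -3748.
(Equivalently: 12636 - 2^14 = 12636 - 16384 = -3748.)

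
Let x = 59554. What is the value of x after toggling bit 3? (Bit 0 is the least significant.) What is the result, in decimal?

x = 1110100010100010
bit 3 is currently 0; toggle it via x ^ (1 << 3) = x ^ 8
→ 1110100010101010 = 59562

59562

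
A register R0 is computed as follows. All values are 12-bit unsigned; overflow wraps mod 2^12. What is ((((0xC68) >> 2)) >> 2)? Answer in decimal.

198

0xC68 = 110001101000
→ >> 2 → 001100011010 = 794
→ >> 2 → 000011000110 = 198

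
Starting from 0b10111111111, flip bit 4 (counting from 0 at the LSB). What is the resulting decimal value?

1519

x = 10111111111
bit 4 is currently 1; toggle it via x ^ (1 << 4) = x ^ 16
→ 10111101111 = 1519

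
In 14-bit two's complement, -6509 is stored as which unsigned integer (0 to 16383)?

6509 in 14 bits: 01100101101101
Invert: 10011010010010
Add 1:  10011010010011 = 9875
(Check: 2^14 - 6509 = 16384 - 6509 = 9875.)

9875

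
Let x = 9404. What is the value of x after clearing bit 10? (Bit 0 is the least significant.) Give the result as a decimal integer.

8380

x = 010010010111100
bit 10 is currently 1; clear it via x & ~(1 << 10) = x & ~1024
→ 010000010111100 = 8380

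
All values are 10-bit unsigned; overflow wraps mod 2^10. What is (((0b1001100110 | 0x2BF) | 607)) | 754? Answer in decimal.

0b1001100110 = 1001100110
0x2BF = 1010111111
→ | → 1011111111 = 767
607 = 1001011111
→ | → 1011111111 = 767
754 = 1011110010
→ | → 1011111111 = 767

767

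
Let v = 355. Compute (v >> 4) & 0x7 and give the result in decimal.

v = 0101100011
Shift right by 4: 010110
Mask low 3 bits: 110 = 6

6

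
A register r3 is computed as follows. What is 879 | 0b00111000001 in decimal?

879 = 1101101111
b = 0111000001
 OR → 1111101111 = 1007

1007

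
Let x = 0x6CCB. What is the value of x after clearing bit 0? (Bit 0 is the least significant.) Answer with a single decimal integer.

27850

x = 110110011001011
bit 0 is currently 1; clear it via x & ~(1 << 0) = x & ~1
→ 110110011001010 = 27850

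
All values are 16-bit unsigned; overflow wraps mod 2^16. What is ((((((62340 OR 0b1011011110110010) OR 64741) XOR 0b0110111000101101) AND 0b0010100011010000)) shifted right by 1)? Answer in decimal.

104

62340 = 1111001110000100
0b1011011110110010 = 1011011110110010
→ OR → 1111011110110110 = 63414
64741 = 1111110011100101
→ OR → 1111111111110111 = 65527
0b0110111000101101 = 0110111000101101
→ XOR → 1001000111011010 = 37338
0b0010100011010000 = 0010100011010000
→ AND → 0000000011010000 = 208
→ shifted right by 1 → 0000000001101000 = 104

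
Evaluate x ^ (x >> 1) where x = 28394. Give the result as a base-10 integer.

22943

x = 110111011101010 = 28394
x>>1 = 011011101110101
XOR  = 101100110011111 = 22943
(x ^ (x >> 1) gives the standard binary-reflected Gray code of x.)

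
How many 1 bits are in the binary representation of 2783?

9

2783 = 101011011111
Count the 1s: 1 + 1 + 1 + 1 + 1 + 1 + 1 + 1 + 1 = 9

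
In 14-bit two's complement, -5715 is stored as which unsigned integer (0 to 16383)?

5715 in 14 bits: 01011001010011
Invert: 10100110101100
Add 1:  10100110101101 = 10669
(Check: 2^14 - 5715 = 16384 - 5715 = 10669.)

10669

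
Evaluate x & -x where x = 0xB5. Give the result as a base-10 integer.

x = 10110101 = 181
-x (two's complement) = …01001011
AND   = 00000001 = 1
(x & -x isolates the lowest set bit of x.)

1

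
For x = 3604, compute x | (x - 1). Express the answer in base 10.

x = 111000010100 = 3604
x - 1 = 111000010011
OR    = 111000010111 = 3607
(x | (x - 1) sets all bits below the lowest set bit.)

3607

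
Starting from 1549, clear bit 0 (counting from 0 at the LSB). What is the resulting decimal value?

x = 0000011000001101
bit 0 is currently 1; clear it via x & ~(1 << 0) = x & ~1
→ 0000011000001100 = 1548

1548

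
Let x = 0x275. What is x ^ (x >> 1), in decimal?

x = 1001110101 = 629
x>>1 = 0100111010
XOR  = 1101001111 = 847
(x ^ (x >> 1) gives the standard binary-reflected Gray code of x.)

847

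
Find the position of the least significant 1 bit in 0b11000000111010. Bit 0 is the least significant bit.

1

0b11000000111010 = 11000000111010
Trailing zeros: 1, so the lowest set bit is bit 1 (value 2).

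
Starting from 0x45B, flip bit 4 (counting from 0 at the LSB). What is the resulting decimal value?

1099

x = 010001011011
bit 4 is currently 1; toggle it via x ^ (1 << 4) = x ^ 16
→ 010001001011 = 1099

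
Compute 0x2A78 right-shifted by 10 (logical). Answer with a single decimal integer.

0x2A78 = 10101001111000
shift right by 10 → 00000000001010 = 10
(equivalently, floor(10872 / 1024))

10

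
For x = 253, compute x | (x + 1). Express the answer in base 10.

255

x = 11111101 = 253
x + 1 = 11111110
OR    = 11111111 = 255
(x | (x + 1) sets the lowest cleared bit.)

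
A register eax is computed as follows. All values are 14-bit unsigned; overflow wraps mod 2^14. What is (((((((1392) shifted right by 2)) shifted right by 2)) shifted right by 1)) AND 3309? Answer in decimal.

41

1392 = 00010101110000
→ shifted right by 2 → 00000101011100 = 348
→ shifted right by 2 → 00000001010111 = 87
→ shifted right by 1 → 00000000101011 = 43
3309 = 00110011101101
→ AND → 00000000101001 = 41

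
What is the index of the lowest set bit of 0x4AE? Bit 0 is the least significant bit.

1

0x4AE = 10010101110
Trailing zeros: 1, so the lowest set bit is bit 1 (value 2).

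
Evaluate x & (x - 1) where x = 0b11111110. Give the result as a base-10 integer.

x = 11111110 = 254
x - 1 = 11111101
AND   = 11111100 = 252
(x & (x - 1) clears the lowest set bit of x.)

252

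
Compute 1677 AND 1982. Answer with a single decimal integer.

1676

1677 = 11010001101
1982 = 11110111110
AND → 11010001100 = 1676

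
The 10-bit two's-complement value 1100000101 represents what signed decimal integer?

pattern = 1100000101 (MSB is 1 ⇒ negative)
Invert: 0011111010, add 1 → 0011111011 = 251, so the value is -251.
(Equivalently: 773 - 2^10 = 773 - 1024 = -251.)

-251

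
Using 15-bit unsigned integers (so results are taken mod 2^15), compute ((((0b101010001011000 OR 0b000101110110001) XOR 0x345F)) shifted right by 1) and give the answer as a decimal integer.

0b101010001011000 = 101010001011000
0b000101110110001 = 000101110110001
→ OR → 101111111111001 = 24569
0x345F = 011010001011111
→ XOR → 110101110100110 = 27558
→ shifted right by 1 → 011010111010011 = 13779

13779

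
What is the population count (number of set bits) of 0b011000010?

n = 11000010
Count the 1s: 1 + 1 + 1 = 3

3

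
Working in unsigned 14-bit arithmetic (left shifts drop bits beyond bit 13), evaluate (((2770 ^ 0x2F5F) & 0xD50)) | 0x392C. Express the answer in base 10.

15660

2770 = 00101011010010
0x2F5F = 10111101011111
→ ^ → 10010110001101 = 9613
0xD50 = 00110101010000
→ & → 00010100000000 = 1280
0x392C = 11100100101100
→ | → 11110100101100 = 15660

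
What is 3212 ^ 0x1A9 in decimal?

3365

3212 = 110010001100
0x1A9 = 000110101001
XOR → 110100100101 = 3365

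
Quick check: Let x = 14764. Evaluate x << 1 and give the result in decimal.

29528

14764 = 011100110101100
shift left by 1 → 111001101011000 = 29528
(equivalently, 14764 × 2^1 = 14764 × 2)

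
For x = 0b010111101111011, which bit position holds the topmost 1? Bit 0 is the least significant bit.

13

0b010111101111011 = 10111101111011
The topmost 1 is at position 13 (since 2^13 = 8192 ≤ 12155 < 16384).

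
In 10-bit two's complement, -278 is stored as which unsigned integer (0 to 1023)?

746

278 in 10 bits: 0100010110
Invert: 1011101001
Add 1:  1011101010 = 746
(Check: 2^10 - 278 = 1024 - 278 = 746.)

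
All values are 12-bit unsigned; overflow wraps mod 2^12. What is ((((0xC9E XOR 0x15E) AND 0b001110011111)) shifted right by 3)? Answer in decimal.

48

0xC9E = 110010011110
0x15E = 000101011110
→ XOR → 110111000000 = 3520
0b001110011111 = 001110011111
→ AND → 000110000000 = 384
→ shifted right by 3 → 000000110000 = 48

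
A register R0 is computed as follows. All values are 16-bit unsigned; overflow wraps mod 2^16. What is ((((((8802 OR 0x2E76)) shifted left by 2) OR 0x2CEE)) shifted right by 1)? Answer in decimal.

8802 = 0010001001100010
0x2E76 = 0010111001110110
→ OR → 0010111001110110 = 11894
→ shifted left by 2 (mod 2^16) → 1011100111011000 = 47576
0x2CEE = 0010110011101110
→ OR → 1011110111111110 = 48638
→ shifted right by 1 → 0101111011111111 = 24319

24319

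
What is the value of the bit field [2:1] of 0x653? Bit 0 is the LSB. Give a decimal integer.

v = 11001010011
Shift right by 1: 1100101001
Mask low 2 bits: 01 = 1

1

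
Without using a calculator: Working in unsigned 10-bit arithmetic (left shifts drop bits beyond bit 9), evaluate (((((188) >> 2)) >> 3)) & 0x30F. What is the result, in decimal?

188 = 0010111100
→ >> 2 → 0000101111 = 47
→ >> 3 → 0000000101 = 5
0x30F = 1100001111
→ & → 0000000101 = 5

5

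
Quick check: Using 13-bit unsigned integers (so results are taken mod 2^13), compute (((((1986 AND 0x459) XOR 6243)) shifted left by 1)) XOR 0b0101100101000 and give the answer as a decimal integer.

4974

1986 = 0011111000010
0x459 = 0010001011001
→ AND → 0010001000000 = 1088
6243 = 1100001100011
→ XOR → 1110000100011 = 7203
→ shifted left by 1 (mod 2^13) → 1100001000110 = 6214
0b0101100101000 = 0101100101000
→ XOR → 1001101101110 = 4974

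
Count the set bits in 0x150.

3

0x150 = 101010000
Count the 1s: 1 + 1 + 1 = 3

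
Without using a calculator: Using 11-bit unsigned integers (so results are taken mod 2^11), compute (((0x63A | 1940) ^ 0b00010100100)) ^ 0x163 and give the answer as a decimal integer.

0x63A = 11000111010
1940 = 11110010100
→ | → 11110111110 = 1982
0b00010100100 = 00010100100
→ ^ → 11100011010 = 1818
0x163 = 00101100011
→ ^ → 11001111001 = 1657

1657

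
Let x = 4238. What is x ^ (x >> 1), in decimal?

6345

x = 1000010001110 = 4238
x>>1 = 0100001000111
XOR  = 1100011001001 = 6345
(x ^ (x >> 1) gives the standard binary-reflected Gray code of x.)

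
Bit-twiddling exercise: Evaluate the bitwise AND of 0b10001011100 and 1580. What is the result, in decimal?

a = 10001011100
1580 = 11000101100
AND → 10000001100 = 1036

1036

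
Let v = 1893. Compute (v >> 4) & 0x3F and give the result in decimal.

v = 011101100101
Shift right by 4: 01110110
Mask low 6 bits: 110110 = 54

54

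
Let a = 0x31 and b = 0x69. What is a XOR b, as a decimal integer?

0x31 = 0110001
0x69 = 1101001
XOR → 1011000 = 88

88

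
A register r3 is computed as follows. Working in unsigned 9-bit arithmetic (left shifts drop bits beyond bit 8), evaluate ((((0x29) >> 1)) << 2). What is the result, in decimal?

80

0x29 = 000101001
→ >> 1 → 000010100 = 20
→ << 2 (mod 2^9) → 001010000 = 80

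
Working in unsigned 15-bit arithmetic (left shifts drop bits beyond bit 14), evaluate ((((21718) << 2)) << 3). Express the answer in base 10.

6848

21718 = 101010011010110
→ << 2 (mod 2^15) → 101001101011000 = 21336
→ << 3 (mod 2^15) → 001101011000000 = 6848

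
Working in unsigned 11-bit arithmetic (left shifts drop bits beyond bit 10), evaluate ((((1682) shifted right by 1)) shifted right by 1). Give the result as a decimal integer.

1682 = 11010010010
→ shifted right by 1 → 01101001001 = 841
→ shifted right by 1 → 00110100100 = 420

420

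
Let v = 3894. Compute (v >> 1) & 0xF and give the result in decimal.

11

v = 111100110110
Shift right by 1: 11110011011
Mask low 4 bits: 1011 = 11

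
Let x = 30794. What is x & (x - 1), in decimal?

x = 111100001001010 = 30794
x - 1 = 111100001001001
AND   = 111100001001000 = 30792
(x & (x - 1) clears the lowest set bit of x.)

30792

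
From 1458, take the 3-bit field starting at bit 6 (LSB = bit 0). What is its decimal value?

6

v = 0010110110010
Shift right by 6: 0010110
Mask low 3 bits: 110 = 6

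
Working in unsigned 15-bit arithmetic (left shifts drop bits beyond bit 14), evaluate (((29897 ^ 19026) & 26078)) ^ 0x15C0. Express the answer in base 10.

29897 = 111010011001001
19026 = 100101001010010
→ ^ → 011111010011011 = 16027
26078 = 110010111011110
→ & → 010010010011010 = 9370
0x15C0 = 001010111000000
→ ^ → 011000101011010 = 12634

12634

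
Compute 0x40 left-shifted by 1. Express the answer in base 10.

128

0x40 = 01000000
shift left by 1 → 10000000 = 128
(equivalently, 64 × 2^1 = 64 × 2)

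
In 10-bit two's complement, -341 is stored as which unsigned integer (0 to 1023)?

683

341 in 10 bits: 0101010101
Invert: 1010101010
Add 1:  1010101011 = 683
(Check: 2^10 - 341 = 1024 - 341 = 683.)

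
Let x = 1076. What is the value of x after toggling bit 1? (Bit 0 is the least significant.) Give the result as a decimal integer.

1078

x = 0010000110100
bit 1 is currently 0; toggle it via x ^ (1 << 1) = x ^ 2
→ 0010000110110 = 1078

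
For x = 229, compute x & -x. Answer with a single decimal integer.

1

x = 11100101 = 229
-x (two's complement) = …00011011
AND   = 00000001 = 1
(x & -x isolates the lowest set bit of x.)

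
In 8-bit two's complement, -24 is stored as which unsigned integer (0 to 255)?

24 in 8 bits: 00011000
Invert: 11100111
Add 1:  11101000 = 232
(Check: 2^8 - 24 = 256 - 24 = 232.)

232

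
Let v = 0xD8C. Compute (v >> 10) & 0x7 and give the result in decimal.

3

v = 00110110001100
Shift right by 10: 0011
Mask low 3 bits: 011 = 3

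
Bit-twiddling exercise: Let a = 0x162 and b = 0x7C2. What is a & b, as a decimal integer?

322

0x162 = 00101100010
0x7C2 = 11111000010
AND → 00101000010 = 322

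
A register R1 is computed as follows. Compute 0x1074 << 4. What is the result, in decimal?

67392

0x1074 = 00001000001110100
shift left by 4 → 10000011101000000 = 67392
(equivalently, 4212 × 2^4 = 4212 × 16)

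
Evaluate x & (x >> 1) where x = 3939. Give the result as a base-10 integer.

x = 111101100011 = 3939
x>>1 = 011110110001
AND  = 011100100001 = 1825
(x & (x >> 1) has a 1 wherever x has two consecutive 1 bits.)

1825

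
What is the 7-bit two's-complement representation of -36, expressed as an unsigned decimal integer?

36 in 7 bits: 0100100
Invert: 1011011
Add 1:  1011100 = 92
(Check: 2^7 - 36 = 128 - 36 = 92.)

92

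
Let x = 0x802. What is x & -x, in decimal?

2

x = 100000000010 = 2050
-x (two's complement) = …011111111110
AND   = 000000000010 = 2
(x & -x isolates the lowest set bit of x.)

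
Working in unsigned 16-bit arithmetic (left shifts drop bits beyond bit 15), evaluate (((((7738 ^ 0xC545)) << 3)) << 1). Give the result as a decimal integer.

47088

7738 = 0001111000111010
0xC545 = 1100010101000101
→ ^ → 1101101101111111 = 56191
→ << 3 (mod 2^16) → 1101101111111000 = 56312
→ << 1 (mod 2^16) → 1011011111110000 = 47088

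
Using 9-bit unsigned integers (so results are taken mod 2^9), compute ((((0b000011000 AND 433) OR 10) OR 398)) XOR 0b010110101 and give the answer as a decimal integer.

0b000011000 = 000011000
433 = 110110001
→ AND → 000010000 = 16
10 = 000001010
→ OR → 000011010 = 26
398 = 110001110
→ OR → 110011110 = 414
0b010110101 = 010110101
→ XOR → 100101011 = 299

299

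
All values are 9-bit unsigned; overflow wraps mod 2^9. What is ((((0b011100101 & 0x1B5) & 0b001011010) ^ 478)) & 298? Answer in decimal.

0b011100101 = 011100101
0x1B5 = 110110101
→ & → 010100101 = 165
0b001011010 = 001011010
→ & → 000000000 = 0
478 = 111011110
→ ^ → 111011110 = 478
298 = 100101010
→ & → 100001010 = 266

266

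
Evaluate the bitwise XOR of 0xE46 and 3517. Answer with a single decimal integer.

0xE46 = 111001000110
3517 = 110110111101
XOR → 001111111011 = 1019

1019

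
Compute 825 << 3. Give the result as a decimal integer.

6600

825 = 0001100111001
shift left by 3 → 1100111001000 = 6600
(equivalently, 825 × 2^3 = 825 × 8)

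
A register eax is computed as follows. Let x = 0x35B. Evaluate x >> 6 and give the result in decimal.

13

0x35B = 1101011011
shift right by 6 → 0000001101 = 13
(equivalently, floor(859 / 64))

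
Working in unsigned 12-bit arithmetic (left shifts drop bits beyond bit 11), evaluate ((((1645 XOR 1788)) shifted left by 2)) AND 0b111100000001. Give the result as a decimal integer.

1645 = 011001101101
1788 = 011011111100
→ XOR → 000010010001 = 145
→ shifted left by 2 (mod 2^12) → 001001000100 = 580
0b111100000001 = 111100000001
→ AND → 001000000000 = 512

512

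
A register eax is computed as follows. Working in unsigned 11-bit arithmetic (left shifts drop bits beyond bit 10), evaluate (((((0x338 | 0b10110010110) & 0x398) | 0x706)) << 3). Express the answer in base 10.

1264

0x338 = 01100111000
0b10110010110 = 10110010110
→ | → 11110111110 = 1982
0x398 = 01110011000
→ & → 01110011000 = 920
0x706 = 11100000110
→ | → 11110011110 = 1950
→ << 3 (mod 2^11) → 10011110000 = 1264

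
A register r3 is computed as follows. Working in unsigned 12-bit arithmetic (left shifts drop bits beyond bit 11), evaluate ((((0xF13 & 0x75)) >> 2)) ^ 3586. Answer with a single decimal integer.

3590

0xF13 = 111100010011
0x75 = 000001110101
→ & → 000000010001 = 17
→ >> 2 → 000000000100 = 4
3586 = 111000000010
→ ^ → 111000000110 = 3590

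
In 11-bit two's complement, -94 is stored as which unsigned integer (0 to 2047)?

1954

94 in 11 bits: 00001011110
Invert: 11110100001
Add 1:  11110100010 = 1954
(Check: 2^11 - 94 = 2048 - 94 = 1954.)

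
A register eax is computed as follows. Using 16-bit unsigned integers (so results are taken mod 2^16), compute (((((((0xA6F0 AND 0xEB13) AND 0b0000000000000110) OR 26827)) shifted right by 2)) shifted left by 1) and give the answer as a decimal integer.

13412

0xA6F0 = 1010011011110000
0xEB13 = 1110101100010011
→ AND → 1010001000010000 = 41488
0b0000000000000110 = 0000000000000110
→ AND → 0000000000000000 = 0
26827 = 0110100011001011
→ OR → 0110100011001011 = 26827
→ shifted right by 2 → 0001101000110010 = 6706
→ shifted left by 1 (mod 2^16) → 0011010001100100 = 13412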